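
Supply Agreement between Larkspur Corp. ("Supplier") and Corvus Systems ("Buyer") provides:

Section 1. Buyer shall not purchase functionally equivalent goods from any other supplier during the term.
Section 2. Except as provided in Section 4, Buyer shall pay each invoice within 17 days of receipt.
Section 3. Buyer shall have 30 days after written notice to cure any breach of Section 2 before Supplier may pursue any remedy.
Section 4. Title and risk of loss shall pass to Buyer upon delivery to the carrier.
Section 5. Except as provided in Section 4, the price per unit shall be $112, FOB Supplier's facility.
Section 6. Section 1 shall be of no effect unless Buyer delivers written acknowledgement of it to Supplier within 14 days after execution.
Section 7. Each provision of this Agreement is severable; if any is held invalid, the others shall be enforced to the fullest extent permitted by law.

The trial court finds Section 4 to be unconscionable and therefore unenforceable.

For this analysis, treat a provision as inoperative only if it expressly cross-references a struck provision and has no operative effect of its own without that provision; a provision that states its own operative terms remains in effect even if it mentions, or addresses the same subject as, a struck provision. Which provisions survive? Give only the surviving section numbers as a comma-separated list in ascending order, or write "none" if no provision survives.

Section 4 is struck. Although Section 2 refers to Section 4, its operative terms do not depend on Section 4, so it remains in effect. Section 5 mentions Section 4 but its own obligation stands independently of Section 4, so Section 5 is not affected. No other provision's operative terms depend on Section 4. Under the severability clause in Section 7, the remaining provisions continue in force. Section 1, Section 2, Section 3, Section 5, Section 6, and Section 7 remain in effect.

1, 2, 3, 5, 6, 7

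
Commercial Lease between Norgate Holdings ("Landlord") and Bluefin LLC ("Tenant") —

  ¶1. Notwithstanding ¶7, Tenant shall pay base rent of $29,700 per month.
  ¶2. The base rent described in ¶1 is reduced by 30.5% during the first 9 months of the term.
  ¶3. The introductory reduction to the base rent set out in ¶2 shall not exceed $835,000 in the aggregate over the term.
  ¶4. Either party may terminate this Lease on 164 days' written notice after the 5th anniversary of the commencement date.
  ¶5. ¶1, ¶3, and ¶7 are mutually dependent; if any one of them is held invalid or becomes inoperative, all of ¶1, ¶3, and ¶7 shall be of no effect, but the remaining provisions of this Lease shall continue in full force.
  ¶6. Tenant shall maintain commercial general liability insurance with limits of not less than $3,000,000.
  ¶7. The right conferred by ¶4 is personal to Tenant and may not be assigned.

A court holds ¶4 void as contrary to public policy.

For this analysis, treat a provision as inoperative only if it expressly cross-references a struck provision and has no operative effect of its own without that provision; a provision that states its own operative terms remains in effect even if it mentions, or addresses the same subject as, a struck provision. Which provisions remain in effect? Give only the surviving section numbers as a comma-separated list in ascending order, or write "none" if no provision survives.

¶4 is struck. ¶7 merely fixes the non-assignment of ¶4; with ¶4 gone it has nothing to operate on and falls away. ¶5 declares ¶1, ¶3, and ¶7 mutually dependent; since one of them has fallen, all of them are of no effect. That brings down ¶1 and ¶3 as well. ¶2 in turn depends solely on a provision now struck and likewise falls. The remainder continues in force under ¶5. ¶5 and ¶6 remain in effect.

5, 6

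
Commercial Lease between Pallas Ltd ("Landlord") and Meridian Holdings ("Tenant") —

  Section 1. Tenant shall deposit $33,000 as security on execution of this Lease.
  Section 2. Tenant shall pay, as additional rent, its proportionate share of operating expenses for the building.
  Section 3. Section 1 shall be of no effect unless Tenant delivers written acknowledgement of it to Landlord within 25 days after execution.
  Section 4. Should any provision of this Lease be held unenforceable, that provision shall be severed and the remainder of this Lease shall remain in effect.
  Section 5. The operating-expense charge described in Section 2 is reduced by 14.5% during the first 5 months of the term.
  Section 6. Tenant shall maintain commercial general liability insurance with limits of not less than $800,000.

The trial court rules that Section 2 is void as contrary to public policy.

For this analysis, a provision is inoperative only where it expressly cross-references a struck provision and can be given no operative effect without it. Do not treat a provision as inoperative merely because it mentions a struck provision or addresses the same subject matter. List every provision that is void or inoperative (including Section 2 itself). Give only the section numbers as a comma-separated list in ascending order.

Section 2 is struck. Section 5 operates only by reference to Section 2, so it falls with Section 2. Under the severability clause in Section 4, the remaining provisions continue in force. That leaves Section 1, Section 3, Section 4, and Section 6 in effect.

2, 5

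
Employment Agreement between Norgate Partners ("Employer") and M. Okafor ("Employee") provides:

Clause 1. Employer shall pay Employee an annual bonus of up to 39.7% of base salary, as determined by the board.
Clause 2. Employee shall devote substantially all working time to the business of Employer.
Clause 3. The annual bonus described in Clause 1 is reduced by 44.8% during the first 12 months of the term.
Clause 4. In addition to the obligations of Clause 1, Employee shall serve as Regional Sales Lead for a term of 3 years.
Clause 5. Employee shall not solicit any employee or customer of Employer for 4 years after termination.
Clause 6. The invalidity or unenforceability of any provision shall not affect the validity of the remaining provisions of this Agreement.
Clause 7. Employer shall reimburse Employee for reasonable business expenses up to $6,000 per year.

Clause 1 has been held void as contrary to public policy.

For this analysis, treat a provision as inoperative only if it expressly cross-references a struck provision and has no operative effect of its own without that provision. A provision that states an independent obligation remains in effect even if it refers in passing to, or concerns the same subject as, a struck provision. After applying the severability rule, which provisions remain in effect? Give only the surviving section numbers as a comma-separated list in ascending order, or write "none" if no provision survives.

2, 4, 5, 6, 7

Clause 1 is struck. Clause 3 has no operative effect of its own apart from Clause 1 and is therefore inoperative. Clause 4 mentions Clause 1 but its own obligation stands independently of Clause 1, so Clause 4 is not affected. Under the severability clause in Clause 6, the remaining provisions continue in force. That leaves Clause 2, Clause 4, Clause 5, Clause 6, and Clause 7 in effect.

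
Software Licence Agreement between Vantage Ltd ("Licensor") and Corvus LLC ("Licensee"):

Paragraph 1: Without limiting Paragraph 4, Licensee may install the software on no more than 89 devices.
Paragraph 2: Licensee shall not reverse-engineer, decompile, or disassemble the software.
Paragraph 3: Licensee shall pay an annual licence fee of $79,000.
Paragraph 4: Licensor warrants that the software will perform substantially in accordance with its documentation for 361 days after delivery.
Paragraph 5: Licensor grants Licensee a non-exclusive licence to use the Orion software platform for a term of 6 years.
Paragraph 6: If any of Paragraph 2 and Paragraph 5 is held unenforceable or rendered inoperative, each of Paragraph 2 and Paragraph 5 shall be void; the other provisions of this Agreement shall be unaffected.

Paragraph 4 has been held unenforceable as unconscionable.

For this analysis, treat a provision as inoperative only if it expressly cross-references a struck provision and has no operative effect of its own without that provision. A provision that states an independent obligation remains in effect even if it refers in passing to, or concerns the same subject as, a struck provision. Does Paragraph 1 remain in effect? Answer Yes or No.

Paragraph 4 is struck. Although Paragraph 1 refers to Paragraph 4, its operative terms do not depend on Paragraph 4, so it remains in effect. No other provision's operative terms depend on Paragraph 4. Paragraph 6 ties Paragraph 2 and Paragraph 5 together, but none of those is affected here; the remaining provisions continue in force under Paragraph 6. That leaves Paragraph 1, Paragraph 2, Paragraph 3, Paragraph 5, and Paragraph 6 in effect. Paragraph 1 is among the surviving provisions, so the answer is yes.

Yes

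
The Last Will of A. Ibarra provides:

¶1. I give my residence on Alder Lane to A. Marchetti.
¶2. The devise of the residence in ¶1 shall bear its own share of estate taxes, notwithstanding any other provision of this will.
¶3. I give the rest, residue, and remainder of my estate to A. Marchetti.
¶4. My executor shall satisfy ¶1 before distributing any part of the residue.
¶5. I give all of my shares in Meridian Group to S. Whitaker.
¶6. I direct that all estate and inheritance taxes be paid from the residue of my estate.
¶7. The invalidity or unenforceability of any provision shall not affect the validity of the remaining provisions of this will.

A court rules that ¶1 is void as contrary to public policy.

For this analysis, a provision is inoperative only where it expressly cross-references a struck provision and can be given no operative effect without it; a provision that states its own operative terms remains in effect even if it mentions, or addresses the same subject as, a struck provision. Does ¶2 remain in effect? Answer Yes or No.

No

¶1 is struck. ¶2 operates only by reference to ¶1, so it falls with ¶1. ¶4 has no operative effect of its own apart from ¶1 and is therefore inoperative. Under the severability clause in ¶7, the remaining provisions continue in force. The provisions still in force are ¶3, ¶5, ¶6, and ¶7. ¶2 is among the inoperative provisions, so the answer is no.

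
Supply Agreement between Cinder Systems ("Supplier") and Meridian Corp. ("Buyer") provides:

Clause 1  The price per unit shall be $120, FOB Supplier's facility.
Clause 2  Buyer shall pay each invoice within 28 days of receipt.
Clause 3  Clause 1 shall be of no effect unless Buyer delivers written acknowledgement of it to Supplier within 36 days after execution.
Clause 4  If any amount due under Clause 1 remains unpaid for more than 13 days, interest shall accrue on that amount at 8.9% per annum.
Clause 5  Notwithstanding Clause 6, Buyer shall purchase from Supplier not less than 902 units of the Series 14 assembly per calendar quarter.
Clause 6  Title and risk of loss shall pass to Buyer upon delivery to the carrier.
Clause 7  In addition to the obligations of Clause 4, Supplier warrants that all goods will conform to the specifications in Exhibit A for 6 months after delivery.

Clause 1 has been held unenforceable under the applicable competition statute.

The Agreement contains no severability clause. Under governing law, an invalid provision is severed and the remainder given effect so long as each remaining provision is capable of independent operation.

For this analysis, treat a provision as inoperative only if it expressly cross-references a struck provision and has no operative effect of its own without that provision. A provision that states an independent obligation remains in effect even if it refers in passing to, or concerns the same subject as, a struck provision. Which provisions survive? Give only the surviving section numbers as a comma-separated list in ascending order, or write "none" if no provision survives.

Clause 1 is struck. Clause 3 operates only by reference to Clause 1, so it falls with Clause 1. Clause 4 has no operative effect of its own apart from Clause 1 and is therefore inoperative. Clause 7 mentions Clause 4 but its own obligation stands independently of Clause 4, so Clause 7 is not affected. With no severability clause, the stated default rule severs what cannot stand and enforces each remaining provision that can operate on its own. Clause 2, Clause 5, Clause 6, and Clause 7 remain in effect.

2, 5, 6, 7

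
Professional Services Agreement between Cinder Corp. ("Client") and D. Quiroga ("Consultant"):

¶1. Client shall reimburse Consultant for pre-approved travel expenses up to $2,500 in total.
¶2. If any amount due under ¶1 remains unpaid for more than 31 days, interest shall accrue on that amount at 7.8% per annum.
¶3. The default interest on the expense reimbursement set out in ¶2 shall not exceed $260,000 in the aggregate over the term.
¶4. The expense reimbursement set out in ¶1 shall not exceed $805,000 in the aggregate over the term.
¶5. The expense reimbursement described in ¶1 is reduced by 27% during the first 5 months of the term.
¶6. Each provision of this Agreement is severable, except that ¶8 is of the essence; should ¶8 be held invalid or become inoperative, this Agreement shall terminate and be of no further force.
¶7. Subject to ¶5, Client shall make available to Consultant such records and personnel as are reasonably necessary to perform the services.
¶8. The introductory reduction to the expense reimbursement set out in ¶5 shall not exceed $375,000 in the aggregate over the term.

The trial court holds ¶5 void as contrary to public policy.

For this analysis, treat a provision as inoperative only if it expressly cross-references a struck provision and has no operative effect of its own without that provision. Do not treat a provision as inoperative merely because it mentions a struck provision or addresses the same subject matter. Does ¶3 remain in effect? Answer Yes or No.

No

¶5 is struck. The whole of ¶8 is the aggregate cap on the introductory reduction to the expense reimbursement, defined by reference to ¶5, so ¶8 cannot stand once ¶5 is removed. ¶6 makes ¶8 an essential term, and ¶8 has been rendered inoperative by the cascade; under ¶6, the entire Agreement is therefore void. No provision of the Agreement survives. ¶3 is among the inoperative provisions, so the answer is no.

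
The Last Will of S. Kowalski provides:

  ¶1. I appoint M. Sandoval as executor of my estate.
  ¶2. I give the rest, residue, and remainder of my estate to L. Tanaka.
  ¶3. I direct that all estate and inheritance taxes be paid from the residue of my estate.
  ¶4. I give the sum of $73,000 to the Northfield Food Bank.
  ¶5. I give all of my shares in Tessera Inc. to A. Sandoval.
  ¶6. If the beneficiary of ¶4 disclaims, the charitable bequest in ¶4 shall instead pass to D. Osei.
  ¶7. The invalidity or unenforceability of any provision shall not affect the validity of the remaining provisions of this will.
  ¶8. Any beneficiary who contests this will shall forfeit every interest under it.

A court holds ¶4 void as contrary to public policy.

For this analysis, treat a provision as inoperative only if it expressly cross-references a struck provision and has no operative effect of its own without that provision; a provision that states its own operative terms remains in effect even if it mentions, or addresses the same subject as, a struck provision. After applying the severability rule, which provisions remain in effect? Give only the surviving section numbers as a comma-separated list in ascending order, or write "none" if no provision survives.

1, 2, 3, 5, 7, 8

¶4 is struck. ¶6 merely fixes the alternative disposition for ¶4; with ¶4 gone it has nothing to operate on and falls away. ¶7 is a severability clause and preserves every provision that can still be given independent effect. The provisions still in force are ¶1, ¶2, ¶3, ¶5, ¶7, and ¶8.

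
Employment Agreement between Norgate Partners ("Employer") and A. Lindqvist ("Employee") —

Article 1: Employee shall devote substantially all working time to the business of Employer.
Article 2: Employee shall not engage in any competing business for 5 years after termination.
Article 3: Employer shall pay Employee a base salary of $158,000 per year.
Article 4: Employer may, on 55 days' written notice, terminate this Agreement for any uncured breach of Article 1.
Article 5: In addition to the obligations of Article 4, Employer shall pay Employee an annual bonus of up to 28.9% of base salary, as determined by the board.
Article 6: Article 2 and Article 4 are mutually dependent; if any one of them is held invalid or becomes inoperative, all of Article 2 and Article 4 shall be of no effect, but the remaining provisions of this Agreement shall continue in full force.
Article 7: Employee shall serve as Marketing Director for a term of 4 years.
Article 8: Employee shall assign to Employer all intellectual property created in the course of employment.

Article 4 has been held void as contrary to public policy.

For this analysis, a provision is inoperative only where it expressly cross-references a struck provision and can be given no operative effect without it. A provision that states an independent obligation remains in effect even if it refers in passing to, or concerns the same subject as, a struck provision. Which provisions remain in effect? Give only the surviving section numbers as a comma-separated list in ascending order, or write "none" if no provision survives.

Article 4 is struck. Although Article 5 refers to Article 4, its operative terms do not depend on Article 4, so it remains in effect. No other provision's operative terms depend on Article 4. Article 6 declares Article 2 and Article 4 mutually dependent; since one of them has fallen, all of them are of no effect. That brings down Article 2 as well. The remainder continues in force under Article 6. The provisions still in force are Article 1, Article 3, Article 5, Article 6, Article 7, and Article 8.

1, 3, 5, 6, 7, 8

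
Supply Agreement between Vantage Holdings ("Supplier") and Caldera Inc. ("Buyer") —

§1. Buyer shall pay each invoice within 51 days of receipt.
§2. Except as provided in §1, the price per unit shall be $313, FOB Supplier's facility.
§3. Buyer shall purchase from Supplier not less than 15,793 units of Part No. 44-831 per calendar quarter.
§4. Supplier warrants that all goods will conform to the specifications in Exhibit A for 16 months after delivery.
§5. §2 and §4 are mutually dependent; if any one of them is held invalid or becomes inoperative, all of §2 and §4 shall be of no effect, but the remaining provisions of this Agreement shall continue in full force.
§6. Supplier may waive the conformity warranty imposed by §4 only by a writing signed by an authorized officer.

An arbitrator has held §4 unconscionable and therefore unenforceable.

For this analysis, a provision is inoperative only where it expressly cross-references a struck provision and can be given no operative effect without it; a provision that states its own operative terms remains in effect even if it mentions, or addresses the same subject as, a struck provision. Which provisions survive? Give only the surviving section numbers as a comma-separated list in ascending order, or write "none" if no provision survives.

1, 3, 5

§4 is struck. The only function of §6 is the waiver condition for §4, so it cannot stand once §4 is removed. §5 declares §2 and §4 mutually dependent; since one of them has fallen, all of them are of no effect. That brings down §2 as well. The remainder continues in force under §5. §1, §3, and §5 remain in effect.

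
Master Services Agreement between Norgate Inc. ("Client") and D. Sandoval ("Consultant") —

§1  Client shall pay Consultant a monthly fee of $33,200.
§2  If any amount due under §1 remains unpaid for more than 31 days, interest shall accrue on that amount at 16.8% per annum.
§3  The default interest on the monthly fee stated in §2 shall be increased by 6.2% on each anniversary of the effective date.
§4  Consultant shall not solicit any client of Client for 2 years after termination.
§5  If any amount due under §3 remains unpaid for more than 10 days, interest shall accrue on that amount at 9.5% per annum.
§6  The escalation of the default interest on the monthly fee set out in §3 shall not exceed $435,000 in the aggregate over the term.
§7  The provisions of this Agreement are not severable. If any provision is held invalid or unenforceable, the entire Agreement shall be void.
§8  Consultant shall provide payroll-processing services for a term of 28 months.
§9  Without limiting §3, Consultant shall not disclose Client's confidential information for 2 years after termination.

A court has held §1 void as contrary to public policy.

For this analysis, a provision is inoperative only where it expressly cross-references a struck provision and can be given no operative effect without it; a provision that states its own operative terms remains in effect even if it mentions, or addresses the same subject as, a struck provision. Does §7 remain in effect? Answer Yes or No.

No

§1 is struck. The whole of §2 is the default interest on the monthly fee, defined by reference to §1, so §2 cannot stand once §1 is removed. §3 does nothing except set the escalation of the default interest on the monthly fee by reference to §2; with §2 gone it has no independent effect and is inoperative. §5 has no operative effect of its own apart from §3 and is therefore inoperative. §6 has no operative effect of its own apart from §3 and is therefore inoperative. §7 provides that the Agreement is not severable, so the invalidity of any one provision voids the entire Agreement. No provision of the Agreement survives. §7 is among the inoperative provisions, so the answer is no.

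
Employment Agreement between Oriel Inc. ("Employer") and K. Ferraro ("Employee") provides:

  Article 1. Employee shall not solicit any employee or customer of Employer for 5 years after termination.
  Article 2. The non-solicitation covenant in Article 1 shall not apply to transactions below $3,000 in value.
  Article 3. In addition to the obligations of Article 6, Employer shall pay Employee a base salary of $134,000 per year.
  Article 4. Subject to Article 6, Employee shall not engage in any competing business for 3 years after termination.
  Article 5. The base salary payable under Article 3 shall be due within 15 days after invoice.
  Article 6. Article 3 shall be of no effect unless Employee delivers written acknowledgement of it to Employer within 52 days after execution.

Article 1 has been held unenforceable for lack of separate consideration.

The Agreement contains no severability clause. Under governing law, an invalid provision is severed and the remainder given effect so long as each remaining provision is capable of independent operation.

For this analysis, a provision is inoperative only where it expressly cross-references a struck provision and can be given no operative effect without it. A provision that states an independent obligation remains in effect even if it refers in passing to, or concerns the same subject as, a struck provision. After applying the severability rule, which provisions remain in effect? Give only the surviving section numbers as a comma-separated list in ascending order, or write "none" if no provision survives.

3, 4, 5, 6

Article 1 is struck. Article 2 operates only by reference to Article 1, so it falls with Article 1. Under the stated default rule, only provisions that cannot operate independently fall away; the rest are enforced. Article 3, Article 4, Article 5, and Article 6 remain in effect.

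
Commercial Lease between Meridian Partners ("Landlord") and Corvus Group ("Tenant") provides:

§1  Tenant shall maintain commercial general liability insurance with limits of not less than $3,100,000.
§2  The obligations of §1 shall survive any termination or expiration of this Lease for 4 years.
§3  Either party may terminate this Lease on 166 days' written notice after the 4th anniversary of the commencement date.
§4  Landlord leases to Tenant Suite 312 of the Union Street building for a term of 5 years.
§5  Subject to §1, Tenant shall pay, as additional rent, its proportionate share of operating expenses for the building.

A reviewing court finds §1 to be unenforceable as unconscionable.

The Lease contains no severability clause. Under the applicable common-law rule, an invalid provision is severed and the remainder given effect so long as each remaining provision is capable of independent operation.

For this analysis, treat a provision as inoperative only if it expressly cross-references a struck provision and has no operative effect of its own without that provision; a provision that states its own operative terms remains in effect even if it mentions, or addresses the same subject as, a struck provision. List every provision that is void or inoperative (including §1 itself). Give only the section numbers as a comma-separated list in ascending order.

§1 is struck. §2 operates only by reference to §1, so it falls with §1. §5 mentions §1 but its own obligation stands independently of §1, so §5 is not affected. Under the stated default rule, only provisions that cannot operate independently fall away; the rest are enforced. §3, §4, and §5 remain in effect.

1, 2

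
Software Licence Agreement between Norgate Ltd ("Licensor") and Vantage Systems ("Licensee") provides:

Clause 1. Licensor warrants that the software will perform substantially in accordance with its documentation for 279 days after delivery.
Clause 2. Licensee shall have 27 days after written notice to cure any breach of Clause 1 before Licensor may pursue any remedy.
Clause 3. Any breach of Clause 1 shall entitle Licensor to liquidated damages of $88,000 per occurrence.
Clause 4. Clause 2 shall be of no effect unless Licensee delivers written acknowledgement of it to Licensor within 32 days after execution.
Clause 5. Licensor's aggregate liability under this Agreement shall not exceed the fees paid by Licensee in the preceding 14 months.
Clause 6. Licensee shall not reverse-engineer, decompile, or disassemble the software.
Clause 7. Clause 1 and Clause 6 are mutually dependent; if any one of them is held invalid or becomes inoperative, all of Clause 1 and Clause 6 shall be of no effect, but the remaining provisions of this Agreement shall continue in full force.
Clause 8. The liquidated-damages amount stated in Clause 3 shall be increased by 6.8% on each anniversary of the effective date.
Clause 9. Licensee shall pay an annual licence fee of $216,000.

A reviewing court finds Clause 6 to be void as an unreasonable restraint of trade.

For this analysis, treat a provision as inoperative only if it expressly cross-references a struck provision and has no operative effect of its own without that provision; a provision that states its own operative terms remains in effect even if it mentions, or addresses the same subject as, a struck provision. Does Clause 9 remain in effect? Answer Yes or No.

Clause 6 is struck. Nothing else in the Agreement is defined by reference to Clause 6. Clause 7 declares Clause 1 and Clause 6 mutually dependent; since one of them has fallen, all of them are of no effect. That brings down Clause 1 as well. Clause 2, Clause 3, Clause 4, and Clause 8 in turn depend solely on a provision now struck and likewise fall. The remainder continues in force under Clause 7. Clause 5, Clause 7, and Clause 9 remain in effect. Clause 9 is among the surviving provisions, so the answer is yes.

Yes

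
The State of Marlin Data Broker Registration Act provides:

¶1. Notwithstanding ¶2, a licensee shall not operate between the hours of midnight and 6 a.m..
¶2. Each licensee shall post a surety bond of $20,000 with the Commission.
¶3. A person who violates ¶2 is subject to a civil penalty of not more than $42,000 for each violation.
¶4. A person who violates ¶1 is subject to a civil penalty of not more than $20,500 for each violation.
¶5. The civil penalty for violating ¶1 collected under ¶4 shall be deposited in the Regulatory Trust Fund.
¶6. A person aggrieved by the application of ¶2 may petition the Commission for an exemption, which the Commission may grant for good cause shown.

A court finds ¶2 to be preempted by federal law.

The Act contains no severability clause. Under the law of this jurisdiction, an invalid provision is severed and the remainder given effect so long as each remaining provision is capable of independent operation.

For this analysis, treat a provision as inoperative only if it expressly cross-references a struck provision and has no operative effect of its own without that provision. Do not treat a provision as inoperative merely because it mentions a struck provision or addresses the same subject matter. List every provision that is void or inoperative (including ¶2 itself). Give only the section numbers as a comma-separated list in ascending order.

2, 3, 6

¶2 is struck. ¶3 has no operative effect of its own apart from ¶2 and is therefore inoperative. ¶6 merely fixes the exemption procedure for ¶2; with ¶2 gone it has nothing to operate on and falls away. Although ¶1 refers to ¶2, its operative terms do not depend on ¶2, so it remains in effect. With no severability clause, the stated default rule severs what cannot stand and enforces each remaining provision that can operate on its own. That leaves ¶1, ¶4, and ¶5 in effect.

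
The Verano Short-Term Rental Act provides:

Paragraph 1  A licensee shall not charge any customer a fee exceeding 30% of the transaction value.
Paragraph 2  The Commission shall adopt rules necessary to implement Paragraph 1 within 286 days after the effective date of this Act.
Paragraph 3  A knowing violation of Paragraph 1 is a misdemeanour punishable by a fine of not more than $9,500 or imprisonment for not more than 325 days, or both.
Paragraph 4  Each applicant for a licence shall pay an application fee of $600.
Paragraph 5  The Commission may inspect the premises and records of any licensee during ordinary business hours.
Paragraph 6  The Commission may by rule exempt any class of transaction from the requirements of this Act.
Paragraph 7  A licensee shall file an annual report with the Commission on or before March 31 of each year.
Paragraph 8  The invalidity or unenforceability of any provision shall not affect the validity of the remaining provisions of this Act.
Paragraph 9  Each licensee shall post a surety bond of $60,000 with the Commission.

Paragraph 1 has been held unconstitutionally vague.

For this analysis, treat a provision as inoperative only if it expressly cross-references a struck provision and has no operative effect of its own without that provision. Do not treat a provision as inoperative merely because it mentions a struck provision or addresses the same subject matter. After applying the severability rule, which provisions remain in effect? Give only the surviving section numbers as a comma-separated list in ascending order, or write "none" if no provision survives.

4, 5, 6, 7, 8, 9

Paragraph 1 is struck. The only function of Paragraph 2 is the rulemaking mandate for Paragraph 1, so it cannot stand once Paragraph 1 is removed. Paragraph 3 operates only by reference to Paragraph 1, so it falls with Paragraph 1. Paragraph 8 is a severability clause and preserves every provision that can still be given independent effect. That leaves Paragraph 4, Paragraph 5, Paragraph 6, Paragraph 7, Paragraph 8, and Paragraph 9 in effect.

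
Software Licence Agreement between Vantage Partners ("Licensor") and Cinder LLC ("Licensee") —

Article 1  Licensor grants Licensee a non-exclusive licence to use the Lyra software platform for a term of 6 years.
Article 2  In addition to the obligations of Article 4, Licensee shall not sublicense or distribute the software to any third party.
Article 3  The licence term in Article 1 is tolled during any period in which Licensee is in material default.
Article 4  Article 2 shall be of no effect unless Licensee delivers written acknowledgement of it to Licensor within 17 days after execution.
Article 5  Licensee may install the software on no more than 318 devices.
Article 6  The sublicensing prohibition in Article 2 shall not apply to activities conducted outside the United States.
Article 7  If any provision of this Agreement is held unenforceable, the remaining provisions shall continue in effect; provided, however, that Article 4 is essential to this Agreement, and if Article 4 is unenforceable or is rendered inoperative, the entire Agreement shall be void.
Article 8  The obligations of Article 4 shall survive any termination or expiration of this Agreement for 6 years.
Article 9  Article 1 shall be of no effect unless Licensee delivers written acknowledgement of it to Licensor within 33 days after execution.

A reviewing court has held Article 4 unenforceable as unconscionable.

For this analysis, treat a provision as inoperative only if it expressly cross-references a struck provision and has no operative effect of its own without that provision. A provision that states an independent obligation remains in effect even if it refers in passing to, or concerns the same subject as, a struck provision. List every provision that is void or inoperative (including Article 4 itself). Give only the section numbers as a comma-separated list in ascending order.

Article 4 is struck. The only function of Article 8 is the survival period for Article 4, so it cannot stand once Article 4 is removed. Article 7 makes Article 4 an essential term, and Article 4 is the provision held invalid; under Article 7, the entire Agreement is therefore void. No provision of the Agreement survives.

1, 2, 3, 4, 5, 6, 7, 8, 9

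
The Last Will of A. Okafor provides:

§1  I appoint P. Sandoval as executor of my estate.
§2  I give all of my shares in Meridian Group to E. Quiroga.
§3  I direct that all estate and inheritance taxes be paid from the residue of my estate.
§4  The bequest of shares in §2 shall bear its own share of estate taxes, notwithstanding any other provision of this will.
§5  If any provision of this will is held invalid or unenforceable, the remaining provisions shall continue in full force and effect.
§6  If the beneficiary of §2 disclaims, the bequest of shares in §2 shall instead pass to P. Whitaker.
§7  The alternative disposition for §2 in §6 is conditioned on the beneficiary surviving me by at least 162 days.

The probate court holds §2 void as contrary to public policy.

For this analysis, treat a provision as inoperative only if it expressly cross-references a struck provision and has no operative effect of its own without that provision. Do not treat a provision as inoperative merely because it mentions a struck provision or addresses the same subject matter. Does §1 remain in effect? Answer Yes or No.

Yes

§2 is struck. §4 has no operative effect of its own apart from §2 and is therefore inoperative. §6 has no operative effect of its own apart from §2 and is therefore inoperative. The only function of §7 is the survivorship condition on §6, so it cannot stand once §6 is removed. §5 is a severability clause and preserves every provision that can still be given independent effect. §1, §3, and §5 remain in effect. §1 is among the surviving provisions, so the answer is yes.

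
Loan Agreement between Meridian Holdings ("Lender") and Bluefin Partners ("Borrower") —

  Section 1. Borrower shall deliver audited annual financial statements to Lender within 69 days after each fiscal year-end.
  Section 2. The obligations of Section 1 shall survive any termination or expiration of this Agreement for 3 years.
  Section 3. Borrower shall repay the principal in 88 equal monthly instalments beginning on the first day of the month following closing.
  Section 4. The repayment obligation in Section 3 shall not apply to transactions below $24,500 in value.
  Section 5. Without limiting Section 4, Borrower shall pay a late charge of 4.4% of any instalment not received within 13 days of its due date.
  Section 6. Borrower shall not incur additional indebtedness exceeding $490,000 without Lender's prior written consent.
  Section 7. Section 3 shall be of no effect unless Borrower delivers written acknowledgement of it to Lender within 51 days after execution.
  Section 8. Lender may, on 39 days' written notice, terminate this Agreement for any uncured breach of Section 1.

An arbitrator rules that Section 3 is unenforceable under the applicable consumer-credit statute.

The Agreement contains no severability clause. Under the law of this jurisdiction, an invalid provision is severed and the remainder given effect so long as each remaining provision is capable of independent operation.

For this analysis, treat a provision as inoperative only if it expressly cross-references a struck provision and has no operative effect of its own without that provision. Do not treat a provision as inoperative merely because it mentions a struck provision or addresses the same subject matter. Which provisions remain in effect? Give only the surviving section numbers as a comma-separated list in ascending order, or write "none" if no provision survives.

Section 3 is struck. Section 4 has no operative effect of its own apart from Section 3 and is therefore inoperative. The only function of Section 7 is the acknowledgement condition for Section 3, so it cannot stand once Section 3 is removed. Although Section 5 refers to Section 4, its operative terms do not depend on Section 4, so it remains in effect. Under the stated default rule, only provisions that cannot operate independently fall away; the rest are enforced. Section 1, Section 2, Section 5, Section 6, and Section 8 remain in effect.

1, 2, 5, 6, 8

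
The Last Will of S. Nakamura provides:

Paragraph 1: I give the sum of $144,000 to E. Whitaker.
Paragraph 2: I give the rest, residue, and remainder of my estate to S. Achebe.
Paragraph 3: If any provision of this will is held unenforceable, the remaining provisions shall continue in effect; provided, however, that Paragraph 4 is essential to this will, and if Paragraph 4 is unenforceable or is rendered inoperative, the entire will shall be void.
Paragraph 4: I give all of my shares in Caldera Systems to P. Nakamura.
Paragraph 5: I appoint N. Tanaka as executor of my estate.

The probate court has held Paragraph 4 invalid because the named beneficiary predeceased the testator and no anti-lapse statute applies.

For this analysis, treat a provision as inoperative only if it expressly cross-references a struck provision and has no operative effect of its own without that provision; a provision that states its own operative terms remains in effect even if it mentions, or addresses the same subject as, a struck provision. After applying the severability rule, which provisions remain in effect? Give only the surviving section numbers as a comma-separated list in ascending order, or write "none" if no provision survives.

Paragraph 4 is struck. No other provision's operative terms depend on Paragraph 4. Paragraph 3 makes Paragraph 4 an essential term, and Paragraph 4 is the provision held invalid; under Paragraph 3, the entire will is therefore void. No provision of the will survives.

none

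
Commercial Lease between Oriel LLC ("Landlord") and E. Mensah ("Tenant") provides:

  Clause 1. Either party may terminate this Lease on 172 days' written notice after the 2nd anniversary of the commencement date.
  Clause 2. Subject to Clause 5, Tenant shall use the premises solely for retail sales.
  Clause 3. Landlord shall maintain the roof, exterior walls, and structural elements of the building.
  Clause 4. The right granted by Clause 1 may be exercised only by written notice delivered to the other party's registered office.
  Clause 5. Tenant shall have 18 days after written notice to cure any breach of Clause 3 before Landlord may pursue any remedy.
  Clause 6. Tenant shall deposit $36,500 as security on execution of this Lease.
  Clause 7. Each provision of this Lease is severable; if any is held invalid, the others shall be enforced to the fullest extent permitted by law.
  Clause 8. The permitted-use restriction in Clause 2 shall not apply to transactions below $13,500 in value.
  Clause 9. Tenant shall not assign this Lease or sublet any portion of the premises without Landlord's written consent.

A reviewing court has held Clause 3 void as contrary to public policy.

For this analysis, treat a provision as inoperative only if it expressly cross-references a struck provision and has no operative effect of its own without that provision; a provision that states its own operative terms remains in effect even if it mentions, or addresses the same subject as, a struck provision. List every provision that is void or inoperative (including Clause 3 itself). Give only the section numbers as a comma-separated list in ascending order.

Clause 3 is struck. Clause 5 operates only by reference to Clause 3, so it falls with Clause 3. Although Clause 2 refers to Clause 5, its operative terms do not depend on Clause 5, so it remains in effect. Clause 7 is a severability clause and preserves every provision that can still be given independent effect. The provisions still in force are Clause 1, Clause 2, Clause 4, Clause 6, Clause 7, Clause 8, and Clause 9.

3, 5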